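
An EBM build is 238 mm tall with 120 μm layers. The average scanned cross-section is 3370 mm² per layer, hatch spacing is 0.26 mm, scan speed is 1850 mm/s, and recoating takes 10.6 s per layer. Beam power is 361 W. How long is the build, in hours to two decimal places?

9.70 hours

Layers = ⌈238/0.12⌉ = 1984.
Hatch length per layer = 3370 / 0.26, so 12961.5 mm.
Beam time per layer: 12961.5 / 1850 → 7.0062 s.
Time per layer = 7.0062 + 10.6, so 17.6062 s.
Total: 1984 × 17.6062 s = 34930.7008 s → 9.70 hours.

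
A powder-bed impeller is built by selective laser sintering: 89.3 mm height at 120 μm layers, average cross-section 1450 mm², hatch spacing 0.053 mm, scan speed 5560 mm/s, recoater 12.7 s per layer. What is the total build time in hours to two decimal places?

Number of layers: 89.3 / 0.12 → 745 (rounded up).
Per-layer scan distance = 1450 / 0.053 = 27358.5 mm.
Laser time per layer = 27358.5 / 5560 = 4.9206 s.
Per-layer time: 4.9206 + 12.7 → 17.6206 s.
Total: 745 × 17.6206 s = 13127.347 s → 3.65 hours.

3.65 hours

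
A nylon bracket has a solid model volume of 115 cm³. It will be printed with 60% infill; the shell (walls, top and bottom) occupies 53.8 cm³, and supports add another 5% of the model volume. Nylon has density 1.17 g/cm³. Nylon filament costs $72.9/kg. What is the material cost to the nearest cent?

Volume inside the shell = 115 − 53.8, so 61.2 cm³.
Infill deposited = 0.60 × 61.2, so 36.72 cm³.
Support: 0.05 × 115 → 5.75 cm³.
Deposited volume = 53.8 + 36.72 + 5.75 = 96.27 cm³.
Mass: 96.27 × 1.17 → 112.6359 g.
Cost = 112.6359 g / 1000 × $72.9/kg = $8.21.

$8.21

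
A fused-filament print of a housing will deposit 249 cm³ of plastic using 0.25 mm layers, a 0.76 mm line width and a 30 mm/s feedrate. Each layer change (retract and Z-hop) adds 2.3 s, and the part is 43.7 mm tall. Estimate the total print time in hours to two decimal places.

Line area: 0.25 × 0.76 → 0.19 mm².
Total extruded path = 249000/0.19 = 1310526.3 mm.
Extrusion time = 1310526.3 / 30, so 43684.2 s.
Layers = ⌈43.7/0.25⌉ = 175.
Non-print overhead = 175 × 2.3 = 402.5 s.
Altogether 43684.2 + 402.5 = 44086.7 s, i.e. 12.25 hours.

12.25 hours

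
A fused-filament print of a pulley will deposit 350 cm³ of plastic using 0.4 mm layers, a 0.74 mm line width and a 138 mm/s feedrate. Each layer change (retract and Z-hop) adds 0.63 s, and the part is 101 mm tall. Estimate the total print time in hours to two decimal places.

Line area = 0.4 × 0.74, so 0.296 mm².
Path length: 350000 mm³ / 0.296 mm² → 1182432.4 mm.
Extrusion time: 1182432.4 / 138 → 8568.4 s.
Number of layers: 101 / 0.4 → 253 (rounded up).
Z-hop total = 253 × 0.63, so 159.39 s.
Altogether 8568.4 + 159.39 = 8727.79 s, i.e. 2.42 hours.

2.42 hours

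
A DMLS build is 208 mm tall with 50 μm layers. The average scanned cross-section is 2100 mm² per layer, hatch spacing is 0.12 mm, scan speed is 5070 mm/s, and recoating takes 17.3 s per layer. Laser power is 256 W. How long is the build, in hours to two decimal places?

Layers = ⌈208/0.05⌉ = 4160.
Scan path per layer = 2100 / 0.12 = 17500 mm.
Scan time per layer = 17500 / 5070 = 3.4517 s.
Layer cycle: 3.4517 + 17.3 → 20.7517 s.
4160 layers × 20.7517 s/layer = 86327.072 s, i.e. 23.98 hours.

23.98 hours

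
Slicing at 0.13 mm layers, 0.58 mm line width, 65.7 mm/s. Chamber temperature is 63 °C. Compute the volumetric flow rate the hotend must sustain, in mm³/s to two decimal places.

Extrusion cross-section: 0.13 × 0.58 → 0.0754 mm².
Q = v·A = 65.7 × 0.0754 = 4.95 mm³/s.

4.95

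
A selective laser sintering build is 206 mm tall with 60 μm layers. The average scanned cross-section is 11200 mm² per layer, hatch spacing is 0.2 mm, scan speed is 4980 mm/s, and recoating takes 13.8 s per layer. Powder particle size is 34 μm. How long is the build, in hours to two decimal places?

23.89 hours

Layer count = ceil(206 / 0.06) = 3434.
Per-layer scan distance = 11200 / 0.2, so 56000 mm.
Laser time per layer: 56000 / 4980 → 11.245 s.
Per-layer time = 11.245 + 13.8, so 25.045 s.
Build time = 3434 × 25.045 = 86004.53 s = 23.89 hours.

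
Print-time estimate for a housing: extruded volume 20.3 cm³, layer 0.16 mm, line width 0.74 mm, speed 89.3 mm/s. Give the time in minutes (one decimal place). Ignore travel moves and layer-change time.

32.0 minutes

Bead cross-section = 0.16 × 0.74, so 0.1184 mm².
Path length: 20300 mm³ / 0.1184 mm² → 171452.7 mm.
Time extruding = 171452.7 / 89.3, so 1920 s.
1920 s = 32.0 minutes.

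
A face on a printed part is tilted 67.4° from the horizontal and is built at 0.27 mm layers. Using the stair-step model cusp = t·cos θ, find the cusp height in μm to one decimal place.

103.8 μm

cos(67.4°) = 0.3843, so cusp = 0.27 × 0.3843 = 0.103761 mm → 103.8 μm.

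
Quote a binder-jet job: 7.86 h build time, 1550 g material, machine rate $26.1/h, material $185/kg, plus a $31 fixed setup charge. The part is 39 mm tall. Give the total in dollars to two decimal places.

Time charge = 26.1 × 7.86 = $205.146.
Material charge = 185 × 1550/1000 = $286.75.
Total = 205.146 + 286.75 + 31 = 522.896 ≈ $522.90.

$522.90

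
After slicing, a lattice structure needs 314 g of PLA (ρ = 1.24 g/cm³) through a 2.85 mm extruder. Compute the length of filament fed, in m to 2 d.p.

39.69 m

Extruded volume: 314/1.24 = 253.2258 cm³ (253225.8 mm³).
A = π r² = π × 1.425² = 6.3794 mm².
Length = 253225.8 / 6.3794 = 39694.3 mm = 39.69 m.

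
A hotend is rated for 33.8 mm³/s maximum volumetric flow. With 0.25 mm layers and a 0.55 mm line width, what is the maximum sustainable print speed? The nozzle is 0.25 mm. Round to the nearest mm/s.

246 mm/s

Extrusion cross-section: 0.25 × 0.55 → 0.1375 mm².
Max speed = 33.8 / 0.1375 = 245.82 ≈ 246 mm/s.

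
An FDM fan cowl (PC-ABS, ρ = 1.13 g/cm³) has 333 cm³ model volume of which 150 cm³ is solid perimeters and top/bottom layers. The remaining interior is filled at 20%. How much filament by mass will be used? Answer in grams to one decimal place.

210.9 g

Interior volume: 333 − 150 → 183 cm³.
Infill deposited = 0.20 × 183 = 36.6 cm³.
Total printed volume = 150 + 36.6, so 186.6 cm³.
Mass = 186.6 × 1.13, so 210.858 g.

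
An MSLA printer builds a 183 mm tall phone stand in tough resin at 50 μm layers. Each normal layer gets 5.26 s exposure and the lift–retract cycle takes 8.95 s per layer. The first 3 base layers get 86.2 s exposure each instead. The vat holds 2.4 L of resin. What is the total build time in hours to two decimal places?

14.51 hours

Number of layers: 183 / 0.05 → 3660 (rounded up).
Bottom layers = 3 × (86.2 + 8.95) = 285.45 s.
Normal layers = 3657 × (5.26 + 8.95) = 51965.97 s.
Sum: 285.45 + 51965.97 = 52251.42 s → 14.51 hours.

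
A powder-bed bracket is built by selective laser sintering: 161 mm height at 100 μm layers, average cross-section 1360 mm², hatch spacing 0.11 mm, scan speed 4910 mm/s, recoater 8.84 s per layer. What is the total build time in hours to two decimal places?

Layer count = ceil(161 / 0.1) = 1610.
Hatch length per layer = 1360 / 0.11 = 12363.6 mm.
Per-layer scan time = 12363.6 / 4910 = 2.518 s.
Per-layer time = 2.518 + 8.84, so 11.358 s.
Total: 1610 × 11.358 s = 18286.38 s → 5.08 hours.

5.08 hours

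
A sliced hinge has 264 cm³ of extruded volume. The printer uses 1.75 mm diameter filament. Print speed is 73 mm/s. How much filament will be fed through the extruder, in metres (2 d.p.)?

A = π r² = π × 0.875² = 2.4053 mm².
Length = 264 cm³ / 2.4053 mm² = 264000 / 2.4053 = 109757.62 mm = 109.76 m.

109.76 m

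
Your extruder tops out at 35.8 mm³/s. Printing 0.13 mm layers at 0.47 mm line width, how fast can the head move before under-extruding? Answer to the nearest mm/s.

A = 0.13 × 0.47 = 0.0611 mm².
v_max = Q/A = 35.8/0.0611 = 585.92 mm/s → 586 mm/s.

586 mm/s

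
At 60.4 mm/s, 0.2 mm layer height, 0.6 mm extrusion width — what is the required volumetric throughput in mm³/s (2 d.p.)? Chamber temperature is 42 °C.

A: 0.2 × 0.6 → 0.12 mm².
Volumetric flow = 60.4 × 0.12 = 7.25 mm³/s.

7.25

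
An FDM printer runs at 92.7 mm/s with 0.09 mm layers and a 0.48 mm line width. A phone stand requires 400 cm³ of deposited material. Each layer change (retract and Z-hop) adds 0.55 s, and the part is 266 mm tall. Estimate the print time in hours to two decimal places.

Bead cross-section = 0.09 × 0.48 = 0.0432 mm².
Total extruded path = 400000/0.0432 = 9259259.3 mm.
Time extruding = 9259259.3 / 92.7 = 99884.1 s.
Layers = ⌈266/0.09⌉ = 2956.
Non-print overhead = 2956 × 0.55, so 1625.8 s.
Altogether 99884.1 + 1625.8 = 101509.9 s, i.e. 28.20 hours.

28.20 hours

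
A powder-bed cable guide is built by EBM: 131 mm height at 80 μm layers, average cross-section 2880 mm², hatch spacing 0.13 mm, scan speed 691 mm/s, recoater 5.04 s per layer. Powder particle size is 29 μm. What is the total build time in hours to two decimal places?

16.88 hours

Layer count = ceil(131 / 0.08) = 1638.
Per-layer scan distance = 2880 / 0.13, so 22153.8 mm.
Beam time per layer: 22153.8 / 691 → 32.0605 s.
Layer cycle = 32.0605 + 5.04, so 37.1005 s.
Total: 1638 × 37.1005 s = 60770.619 s → 16.88 hours.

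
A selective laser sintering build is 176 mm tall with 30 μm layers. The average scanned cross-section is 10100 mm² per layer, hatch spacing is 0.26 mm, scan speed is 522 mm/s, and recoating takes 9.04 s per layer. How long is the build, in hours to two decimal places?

Number of layers: 176 / 0.03 → 5867 (rounded up).
Hatch length per layer = 10100 / 0.26 = 38846.2 mm.
Scan time per layer = 38846.2 / 522 = 74.418 s.
Layer cycle = 74.418 + 9.04 = 83.458 s.
Total: 5867 × 83.458 s = 489648.086 s → 136.01 hours.

136.01 hours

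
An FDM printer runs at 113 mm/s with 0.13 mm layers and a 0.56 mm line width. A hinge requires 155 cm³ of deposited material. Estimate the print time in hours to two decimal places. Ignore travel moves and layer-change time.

Extrusion cross-section = 0.13 × 0.56, so 0.0728 mm².
Total extruded path = 155000/0.0728 = 2129120.9 mm.
Time extruding = 2129120.9 / 113 = 18841.8 s.
Converting: 18841.8 s = 5.23 hours.

5.23 hours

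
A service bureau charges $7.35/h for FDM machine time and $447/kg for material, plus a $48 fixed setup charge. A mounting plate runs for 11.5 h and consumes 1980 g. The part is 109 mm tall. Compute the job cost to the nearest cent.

Time charge = 7.35 × 11.5, so $84.525.
Feedstock cost = 447 × 1980/1000 = $885.06.
Total = 84.525 + 885.06 + 48 = 1017.585 ≈ $1017.59.

$1017.59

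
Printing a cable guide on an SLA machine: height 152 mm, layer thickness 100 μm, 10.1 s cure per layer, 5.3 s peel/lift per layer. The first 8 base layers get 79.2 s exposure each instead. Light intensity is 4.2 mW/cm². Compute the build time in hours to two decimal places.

Layers = ⌈152/0.1⌉ = 1520.
Burn-in layers = 8 × (79.2 + 5.3) = 676 s.
Normal layers = 1512 × (10.1 + 5.3) = 23284.8 s.
Total = 676 + 23284.8 = 23960.8 s = 6.66 hours.

6.66 hours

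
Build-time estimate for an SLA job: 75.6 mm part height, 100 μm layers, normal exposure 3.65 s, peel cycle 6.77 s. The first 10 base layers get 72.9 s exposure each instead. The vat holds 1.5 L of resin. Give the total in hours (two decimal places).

2.38 hours

Layer count = ceil(75.6 / 0.1) = 756.
Bottom layers = 10 × (72.9 + 6.77) = 796.7 s.
Remaining layers = 746 × (3.65 + 6.77), so 7773.32 s.
Sum: 796.7 + 7773.32 = 8570.02 s → 2.38 hours.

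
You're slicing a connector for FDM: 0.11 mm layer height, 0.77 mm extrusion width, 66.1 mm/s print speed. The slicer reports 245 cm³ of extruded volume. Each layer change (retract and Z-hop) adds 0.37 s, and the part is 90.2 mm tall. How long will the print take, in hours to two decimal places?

12.24 hours

Line area = 0.11 × 0.77 = 0.0847 mm².
Path length: 245000 mm³ / 0.0847 mm² → 2892562 mm.
Print-move time: 2892562 / 66.1 → 43760.4 s.
Layer count = ceil(90.2 / 0.11) = 820.
Z-hop total: 820 × 0.37 → 303.4 s.
Altogether 43760.4 + 303.4 = 44063.8 s, i.e. 12.24 hours.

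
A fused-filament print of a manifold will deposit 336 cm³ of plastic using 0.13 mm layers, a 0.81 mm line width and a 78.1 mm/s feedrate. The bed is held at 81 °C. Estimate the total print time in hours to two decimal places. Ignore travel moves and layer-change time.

Bead cross-section = 0.13 × 0.81, so 0.1053 mm².
Toolpath length = 336 cm³ / 0.1053 mm² = 336000 / 0.1053 = 3190883.2 mm.
Print-move time = 3190883.2 / 78.1 = 40856.4 s.
In the requested units: 40856.4 s = 11.35 hours.

11.35 hours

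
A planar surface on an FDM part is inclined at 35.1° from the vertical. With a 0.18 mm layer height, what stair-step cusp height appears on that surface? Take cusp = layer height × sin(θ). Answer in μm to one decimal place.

103.5 μm

Cusp = layer height × sin(35.1°) = 0.18 × 0.5750 = 0.1035 mm = 103.5 μm.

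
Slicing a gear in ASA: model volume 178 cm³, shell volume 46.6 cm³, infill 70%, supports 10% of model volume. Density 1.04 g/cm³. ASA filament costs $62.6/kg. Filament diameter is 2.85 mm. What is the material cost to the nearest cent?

$10.18

Infill region = 178 − 46.6 = 131.4 cm³.
Infill volume = 0.70 × 131.4, so 91.98 cm³.
Support = 0.10 × 178, so 17.8 cm³.
Total extruded: 46.6 + 91.98 + 17.8 → 156.38 cm³.
Mass: 156.38 × 1.04 → 162.6352 g.
Cost = 162.6352 g / 1000 × $62.6/kg = $10.18.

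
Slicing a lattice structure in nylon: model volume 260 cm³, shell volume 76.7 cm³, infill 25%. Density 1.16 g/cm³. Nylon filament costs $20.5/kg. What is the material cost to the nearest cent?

Interior volume = 260 − 76.7, so 183.3 cm³.
Deposited infill = 0.25 × 183.3, so 45.825 cm³.
Deposited volume = 76.7 + 45.825 = 122.525 cm³.
Mass: 122.525 × 1.16 → 142.129 g.
Cost = 142.129 g / 1000 × $20.5/kg = $2.91.

$2.91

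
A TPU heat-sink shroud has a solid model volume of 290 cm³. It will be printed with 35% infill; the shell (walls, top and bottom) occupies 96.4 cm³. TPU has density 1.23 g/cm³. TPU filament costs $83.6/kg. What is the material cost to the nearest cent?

$16.88

Interior volume = 290 − 96.4 = 193.6 cm³.
Deposited infill = 0.35 × 193.6, so 67.76 cm³.
Deposited volume: 96.4 + 67.76 → 164.16 cm³.
Mass = 164.16 × 1.23, so 201.9168 g.
Cost = 201.9168 g / 1000 × $83.6/kg = $16.88.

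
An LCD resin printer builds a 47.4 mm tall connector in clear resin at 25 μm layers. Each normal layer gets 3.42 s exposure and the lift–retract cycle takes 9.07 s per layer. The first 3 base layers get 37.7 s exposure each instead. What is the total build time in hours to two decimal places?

6.61 hours

Number of layers: 47.4 / 0.025 → 1896 (rounded up).
Bottom layers = 3 × (37.7 + 9.07), so 140.31 s.
Regular layers: 1893 × (3.42 + 9.07) → 23643.57 s.
Sum: 140.31 + 23643.57 = 23783.88 s → 6.61 hours.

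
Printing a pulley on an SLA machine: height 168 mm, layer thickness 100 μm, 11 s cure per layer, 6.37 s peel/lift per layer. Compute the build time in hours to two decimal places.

Number of layers: 168 / 0.1 → 1680 (rounded up).
Cycle time = 11 + 6.37, so 17.37 s.
Build time: 1680 × 17.37 s = 29181.6 s, i.e. 8.11 hours.

8.11 hours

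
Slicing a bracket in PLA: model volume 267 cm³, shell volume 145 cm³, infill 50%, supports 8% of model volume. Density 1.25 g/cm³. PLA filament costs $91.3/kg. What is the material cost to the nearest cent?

Interior volume = 267 − 145, so 122 cm³.
Infill volume: 0.50 × 122 → 61 cm³.
Support: 0.08 × 267 → 21.36 cm³.
Total extruded = 145 + 61 + 21.36, so 227.36 cm³.
Mass: 227.36 × 1.25 → 284.2 g.
Cost = 284.2 g / 1000 × $91.3/kg = $25.95.

$25.95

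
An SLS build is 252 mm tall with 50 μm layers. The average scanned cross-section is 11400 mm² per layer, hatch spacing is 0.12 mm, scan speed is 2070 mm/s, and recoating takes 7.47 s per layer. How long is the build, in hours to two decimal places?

Layer count = ceil(252 / 0.05) = 5040.
Per-layer scan distance = 11400 / 0.12 = 95000 mm.
Per-layer scan time = 95000 / 2070, so 45.8937 s.
Time per layer = 45.8937 + 7.47, so 53.3637 s.
Build time = 5040 × 53.3637 = 268953.048 s = 74.71 hours.

74.71 hours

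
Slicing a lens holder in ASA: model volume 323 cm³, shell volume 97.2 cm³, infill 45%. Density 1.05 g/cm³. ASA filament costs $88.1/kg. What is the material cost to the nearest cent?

Interior volume = 323 − 97.2 = 225.8 cm³.
Deposited infill = 0.45 × 225.8, so 101.61 cm³.
Total printed volume = 97.2 + 101.61, so 198.81 cm³.
Mass = 198.81 × 1.05 = 208.7505 g.
At $88.1/kg: 208.7505/1000 × 88.1 = $18.39.

$18.39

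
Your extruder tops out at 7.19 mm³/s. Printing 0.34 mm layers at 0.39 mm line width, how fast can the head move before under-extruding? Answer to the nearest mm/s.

Bead cross-section: 0.34 × 0.39 → 0.1326 mm².
v_max = Q/A = 7.19/0.1326 = 54.22 mm/s → 54 mm/s.

54 mm/s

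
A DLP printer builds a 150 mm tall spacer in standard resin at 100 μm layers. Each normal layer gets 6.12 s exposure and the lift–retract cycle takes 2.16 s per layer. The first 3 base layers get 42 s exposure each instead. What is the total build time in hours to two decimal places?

3.48 hours

Layer count = ceil(150 / 0.1) = 1500.
Burn-in layers = 3 × (42 + 2.16), so 132.48 s.
Regular layers: 1497 × (6.12 + 2.16) → 12395.16 s.
Sum: 132.48 + 12395.16 = 12527.64 s → 3.48 hours.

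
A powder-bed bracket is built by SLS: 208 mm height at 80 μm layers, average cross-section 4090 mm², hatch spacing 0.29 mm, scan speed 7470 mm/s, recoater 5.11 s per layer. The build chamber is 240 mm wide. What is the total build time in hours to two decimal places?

Layers = ⌈208/0.08⌉ = 2600.
Per-layer scan distance = 4090 / 0.29, so 14103.4 mm.
Laser time per layer = 14103.4 / 7470, so 1.888 s.
Per-layer time: 1.888 + 5.11 → 6.998 s.
Total: 2600 × 6.998 s = 18194.8 s → 5.05 hours.

5.05 hours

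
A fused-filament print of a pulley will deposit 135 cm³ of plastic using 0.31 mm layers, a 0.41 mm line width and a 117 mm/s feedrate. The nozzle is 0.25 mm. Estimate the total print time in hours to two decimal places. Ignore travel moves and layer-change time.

Line area: 0.31 × 0.41 → 0.1271 mm².
Total extruded path = 135000/0.1271 = 1062155.8 mm.
Print-move time = 1062155.8 / 117, so 9078.3 s.
In the requested units: 9078.3 s = 2.52 hours.

2.52 hours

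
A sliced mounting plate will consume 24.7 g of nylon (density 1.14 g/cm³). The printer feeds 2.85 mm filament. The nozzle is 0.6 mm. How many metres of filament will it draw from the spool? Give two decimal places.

3.40 m

Volume = 24.7 g / 1.14 g·cm⁻³ = 21.6667 cm³ = 21666.7 mm³.
A = π r² = π × 1.425² = 6.3794 mm².
Length = 21666.7 / 6.3794 = 3396.35 mm = 3.40 m.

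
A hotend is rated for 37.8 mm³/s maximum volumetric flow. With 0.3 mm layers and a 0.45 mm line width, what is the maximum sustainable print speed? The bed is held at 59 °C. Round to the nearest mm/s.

A: 0.3 × 0.45 → 0.135 mm².
v_max = Q/A = 37.8/0.135 = 280.00 mm/s → 280 mm/s.

280 mm/s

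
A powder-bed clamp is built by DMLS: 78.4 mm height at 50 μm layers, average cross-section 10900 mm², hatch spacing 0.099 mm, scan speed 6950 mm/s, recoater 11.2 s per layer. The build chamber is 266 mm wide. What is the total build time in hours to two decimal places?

11.78 hours

Number of layers: 78.4 / 0.05 → 1568 (rounded up).
Scan path per layer = 10900 / 0.099 = 110101 mm.
Scan time per layer = 110101 / 6950, so 15.8419 s.
Layer cycle: 15.8419 + 11.2 → 27.0419 s.
Build time = 1568 × 27.0419 = 42401.6992 s = 11.78 hours.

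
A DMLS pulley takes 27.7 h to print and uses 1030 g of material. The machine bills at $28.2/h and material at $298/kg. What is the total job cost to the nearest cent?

$1088.08

Machine cost: 28.2 × 27.7 → $781.14.
Material charge: 298 × 1030/1000 → $306.94.
Job cost: 781.14 + 306.94 = $1088.08.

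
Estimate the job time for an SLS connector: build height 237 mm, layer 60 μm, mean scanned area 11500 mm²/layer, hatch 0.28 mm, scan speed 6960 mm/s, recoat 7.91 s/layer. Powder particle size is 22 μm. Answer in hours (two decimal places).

15.15 hours

Number of layers: 237 / 0.06 → 3950 (rounded up).
Scan path per layer = 11500 / 0.28, so 41071.4 mm.
Scan time per layer = 41071.4 / 6960, so 5.9011 s.
Time per layer = 5.9011 + 7.91, so 13.8111 s.
3950 layers × 13.8111 s/layer = 54553.845 s, i.e. 15.15 hours.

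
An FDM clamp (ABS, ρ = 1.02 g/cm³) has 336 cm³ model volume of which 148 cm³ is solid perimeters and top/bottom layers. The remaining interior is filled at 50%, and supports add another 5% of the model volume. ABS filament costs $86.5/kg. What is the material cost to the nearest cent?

Interior volume = 336 − 148, so 188 cm³.
Infill volume = 0.50 × 188 = 94 cm³.
Support = 0.05 × 336 = 16.8 cm³.
Deposited volume = 148 + 94 + 16.8 = 258.8 cm³.
Mass: 258.8 × 1.02 → 263.976 g.
Cost = 263.976 g / 1000 × $86.5/kg = $22.83.

$22.83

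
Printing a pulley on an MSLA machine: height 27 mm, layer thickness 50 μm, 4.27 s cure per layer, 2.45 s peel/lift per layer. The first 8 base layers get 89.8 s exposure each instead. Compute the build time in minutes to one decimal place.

71.9 minutes

Layers = ⌈27/0.05⌉ = 540.
Burn-in layers: 8 × (89.8 + 2.45) → 738 s.
Regular layers: 532 × (4.27 + 2.45) → 3575.04 s.
Total = 738 + 3575.04 = 4313.04 s = 71.9 minutes.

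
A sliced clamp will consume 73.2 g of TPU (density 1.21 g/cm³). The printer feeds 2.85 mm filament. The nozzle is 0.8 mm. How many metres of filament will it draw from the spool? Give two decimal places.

Volume = 73.2 g / 1.21 g·cm⁻³ = 60.4959 cm³ = 60495.9 mm³.
A = π r² = π × 1.425² = 6.3794 mm².
Length = 60495.9 / 6.3794 = 9483.01 mm = 9.48 m.

9.48 m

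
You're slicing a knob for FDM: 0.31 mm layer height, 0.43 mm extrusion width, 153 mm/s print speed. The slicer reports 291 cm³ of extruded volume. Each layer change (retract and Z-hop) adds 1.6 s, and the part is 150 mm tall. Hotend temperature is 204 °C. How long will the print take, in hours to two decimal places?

4.18 hours

Extrusion cross-section = 0.31 × 0.43 = 0.1333 mm².
Total extruded path = 291000/0.1333 = 2183045.8 mm.
Extrusion time = 2183045.8 / 153 = 14268.3 s.
Layers = ⌈150/0.31⌉ = 484.
Non-print overhead = 484 × 1.6, so 774.4 s.
Altogether 14268.3 + 774.4 = 15042.7 s, i.e. 4.18 hours.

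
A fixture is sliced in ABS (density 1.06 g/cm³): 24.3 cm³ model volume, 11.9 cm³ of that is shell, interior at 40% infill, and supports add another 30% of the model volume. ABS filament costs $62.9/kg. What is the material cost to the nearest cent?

$1.61

Infill region = 24.3 − 11.9 = 12.4 cm³.
Infill volume: 0.40 × 12.4 → 4.96 cm³.
Support = 0.30 × 24.3 = 7.29 cm³.
Deposited volume = 11.9 + 4.96 + 7.29, so 24.15 cm³.
Mass = 24.15 × 1.06 = 25.599 g.
At $62.9/kg: 25.599/1000 × 62.9 = $1.61.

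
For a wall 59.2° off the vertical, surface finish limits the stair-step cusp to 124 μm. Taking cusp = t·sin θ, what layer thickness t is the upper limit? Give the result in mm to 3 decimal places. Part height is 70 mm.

0.144 mm

sin(59.2°) = 0.8590; t_max = 0.124/0.8590 = 0.144 mm.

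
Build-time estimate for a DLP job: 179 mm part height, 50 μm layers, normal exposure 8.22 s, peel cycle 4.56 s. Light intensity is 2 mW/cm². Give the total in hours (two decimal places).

Layer count = ceil(179 / 0.05) = 3580.
Each layer takes: 8.22 + 4.56 → 12.78 s.
Build time: 3580 × 12.78 s = 45752.4 s, i.e. 12.71 hours.

12.71 hours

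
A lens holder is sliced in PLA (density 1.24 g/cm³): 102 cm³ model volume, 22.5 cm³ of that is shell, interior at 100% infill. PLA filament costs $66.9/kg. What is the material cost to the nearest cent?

Volume inside the shell = 102 − 22.5 = 79.5 cm³.
Infill volume = 1.00 × 79.5, so 79.5 cm³.
Total extruded = 22.5 + 79.5 = 102 cm³.
Mass = 102 × 1.24 = 126.48 g.
At $66.9/kg: 126.48/1000 × 66.9 = $8.46.

$8.46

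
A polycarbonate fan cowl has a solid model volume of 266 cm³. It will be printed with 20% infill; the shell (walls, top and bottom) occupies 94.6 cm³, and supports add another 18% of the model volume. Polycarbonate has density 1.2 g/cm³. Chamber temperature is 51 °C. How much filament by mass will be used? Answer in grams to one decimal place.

212.1 g

Interior volume = 266 − 94.6 = 171.4 cm³.
Infill volume: 0.20 × 171.4 → 34.28 cm³.
Support = 0.18 × 266, so 47.88 cm³.
Total printed volume = 94.6 + 34.28 + 47.88, so 176.76 cm³.
Mass: 176.76 × 1.2 → 212.112 g.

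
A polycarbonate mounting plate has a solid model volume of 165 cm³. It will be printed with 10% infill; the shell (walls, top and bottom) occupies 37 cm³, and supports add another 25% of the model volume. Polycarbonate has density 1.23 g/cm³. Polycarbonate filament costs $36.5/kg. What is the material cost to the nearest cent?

Volume inside the shell = 165 − 37, so 128 cm³.
Deposited infill = 0.10 × 128, so 12.8 cm³.
Support = 0.25 × 165 = 41.25 cm³.
Deposited volume: 37 + 12.8 + 41.25 → 91.05 cm³.
Mass = 91.05 × 1.23 = 111.9915 g.
Cost = 111.9915 g / 1000 × $36.5/kg = $4.09.

$4.09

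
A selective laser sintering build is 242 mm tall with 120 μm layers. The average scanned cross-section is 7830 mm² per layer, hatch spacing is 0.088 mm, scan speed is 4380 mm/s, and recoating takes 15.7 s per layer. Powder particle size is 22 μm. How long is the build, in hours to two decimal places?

20.18 hours

Layers = ⌈242/0.12⌉ = 2017.
Hatch length per layer = 7830 / 0.088 = 88977.3 mm.
Per-layer scan time = 88977.3 / 4380 = 20.3145 s.
Layer cycle: 20.3145 + 15.7 → 36.0145 s.
Build time = 2017 × 36.0145 = 72641.2465 s = 20.18 hours.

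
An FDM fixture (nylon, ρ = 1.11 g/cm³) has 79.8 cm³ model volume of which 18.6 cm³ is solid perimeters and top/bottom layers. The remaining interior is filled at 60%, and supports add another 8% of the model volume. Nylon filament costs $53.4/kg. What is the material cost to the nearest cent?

Infill region = 79.8 − 18.6 = 61.2 cm³.
Infill deposited = 0.60 × 61.2 = 36.72 cm³.
Support = 0.08 × 79.8 = 6.384 cm³.
Deposited volume: 18.6 + 36.72 + 6.384 → 61.704 cm³.
Mass = 61.704 × 1.11, so 68.49144 g.
At $53.4/kg: 68.49144/1000 × 53.4 = $3.66.

$3.66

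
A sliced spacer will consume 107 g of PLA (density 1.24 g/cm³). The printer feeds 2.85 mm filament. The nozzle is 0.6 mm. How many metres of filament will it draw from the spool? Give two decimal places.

13.53 m

Volume = 107 g / 1.24 g·cm⁻³ = 86.2903 cm³ = 86290.3 mm³.
Filament cross-section = π × (2.85/2)² = 6.3794 mm².
Length = 86290.3 / 6.3794 = 13526.4 mm = 13.53 m.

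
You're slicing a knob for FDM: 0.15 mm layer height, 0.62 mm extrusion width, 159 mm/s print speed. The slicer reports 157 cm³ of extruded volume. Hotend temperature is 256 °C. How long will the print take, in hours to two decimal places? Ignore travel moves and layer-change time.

2.95 hours

Bead cross-section: 0.15 × 0.62 → 0.093 mm².
Path length: 157000 mm³ / 0.093 mm² → 1688172 mm.
Time extruding = 1688172 / 159 = 10617.4 s.
10617.4 s = 2.95 hours.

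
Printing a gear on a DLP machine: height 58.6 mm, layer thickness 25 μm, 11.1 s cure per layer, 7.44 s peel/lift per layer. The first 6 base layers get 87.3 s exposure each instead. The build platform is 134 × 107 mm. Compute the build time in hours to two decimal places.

Layer count = ceil(58.6 / 0.025) = 2344.
Base layers = 6 × (87.3 + 7.44), so 568.44 s.
Remaining layers = 2338 × (11.1 + 7.44) = 43346.52 s.
Sum: 568.44 + 43346.52 = 43914.96 s → 12.20 hours.

12.20 hours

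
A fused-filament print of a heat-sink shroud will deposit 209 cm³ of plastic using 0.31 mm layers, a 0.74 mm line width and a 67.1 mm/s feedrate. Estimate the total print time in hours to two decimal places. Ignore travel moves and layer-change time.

3.77 hours

Line area = 0.31 × 0.74 = 0.2294 mm².
Total extruded path = 209000/0.2294 = 911072.4 mm.
Print-move time = 911072.4 / 67.1 = 13577.8 s.
That's 13577.8 s → 3.77 hours.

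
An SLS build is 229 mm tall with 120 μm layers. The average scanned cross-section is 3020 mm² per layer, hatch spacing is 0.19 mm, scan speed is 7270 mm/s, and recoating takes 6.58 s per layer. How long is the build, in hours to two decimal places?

Layers = ⌈229/0.12⌉ = 1909.
Scan path per layer = 3020 / 0.19 = 15894.7 mm.
Scan time per layer = 15894.7 / 7270, so 2.1863 s.
Time per layer = 2.1863 + 6.58 = 8.7663 s.
Total: 1909 × 8.7663 s = 16734.8667 s → 4.65 hours.

4.65 hours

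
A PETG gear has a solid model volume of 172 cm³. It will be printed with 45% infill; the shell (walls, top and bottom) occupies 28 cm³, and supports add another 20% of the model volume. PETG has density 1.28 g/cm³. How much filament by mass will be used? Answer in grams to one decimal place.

Interior volume: 172 − 28 → 144 cm³.
Infill deposited = 0.45 × 144, so 64.8 cm³.
Support: 0.20 × 172 → 34.4 cm³.
Total printed volume = 28 + 64.8 + 34.4 = 127.2 cm³.
Mass = 127.2 × 1.28, so 162.816 g.

162.8 g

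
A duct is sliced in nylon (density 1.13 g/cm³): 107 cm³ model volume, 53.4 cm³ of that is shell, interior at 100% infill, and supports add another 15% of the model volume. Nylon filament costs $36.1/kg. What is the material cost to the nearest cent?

$5.02

Volume inside the shell: 107 − 53.4 → 53.6 cm³.
Infill deposited: 1.00 × 53.6 → 53.6 cm³.
Support = 0.15 × 107, so 16.05 cm³.
Total extruded: 53.4 + 53.6 + 16.05 → 123.05 cm³.
Mass = 123.05 × 1.13 = 139.0465 g.
Cost = 139.0465 g / 1000 × $36.1/kg = $5.02.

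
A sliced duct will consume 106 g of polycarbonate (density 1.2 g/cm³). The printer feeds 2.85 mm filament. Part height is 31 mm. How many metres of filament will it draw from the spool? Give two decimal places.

Extruded volume: 106/1.2 = 88.3333 cm³ (88333.3 mm³).
Cross-section of 2.85 mm filament: π·(2.85/2)² = 6.3794 mm².
L = V/A = 88333.3/6.3794 = 13846.65 mm → 13.85 m.

13.85 m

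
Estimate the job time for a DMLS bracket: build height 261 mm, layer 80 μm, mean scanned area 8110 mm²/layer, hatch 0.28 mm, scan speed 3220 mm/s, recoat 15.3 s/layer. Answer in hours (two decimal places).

22.02 hours

Number of layers: 261 / 0.08 → 3263 (rounded up).
Per-layer scan distance: 8110 / 0.28 → 28964.3 mm.
Scan time per layer = 28964.3 / 3220 = 8.9951 s.
Per-layer time = 8.9951 + 15.3, so 24.2951 s.
3263 layers × 24.2951 s/layer = 79274.9113 s, i.e. 22.02 hours.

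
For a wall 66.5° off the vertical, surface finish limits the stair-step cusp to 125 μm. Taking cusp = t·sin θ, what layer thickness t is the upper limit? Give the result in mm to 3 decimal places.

t = h_c / sin θ = 0.125 / 0.9171 = 0.136 mm.

0.136 mm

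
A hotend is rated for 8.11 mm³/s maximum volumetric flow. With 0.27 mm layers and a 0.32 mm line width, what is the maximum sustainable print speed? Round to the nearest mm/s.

A = 0.27 × 0.32, so 0.0864 mm².
Max speed = 8.11 / 0.0864 = 93.87 ≈ 94 mm/s.

94 mm/s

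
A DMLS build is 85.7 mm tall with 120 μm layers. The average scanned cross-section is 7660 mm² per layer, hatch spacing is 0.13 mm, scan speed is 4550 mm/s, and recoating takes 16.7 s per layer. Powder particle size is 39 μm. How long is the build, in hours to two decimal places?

Layers = ⌈85.7/0.12⌉ = 715.
Hatch length per layer: 7660 / 0.13 → 58923.1 mm.
Scan time per layer = 58923.1 / 4550 = 12.9501 s.
Layer cycle: 12.9501 + 16.7 → 29.6501 s.
715 layers × 29.6501 s/layer = 21199.8215 s, i.e. 5.89 hours.

5.89 hours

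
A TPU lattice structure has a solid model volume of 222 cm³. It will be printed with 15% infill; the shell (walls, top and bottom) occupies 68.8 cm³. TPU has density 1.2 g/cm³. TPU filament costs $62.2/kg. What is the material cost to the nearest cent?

Volume inside the shell = 222 − 68.8 = 153.2 cm³.
Infill volume: 0.15 × 153.2 → 22.98 cm³.
Total printed volume = 68.8 + 22.98 = 91.78 cm³.
Mass = 91.78 × 1.2 = 110.136 g.
At $62.2/kg: 110.136/1000 × 62.2 = $6.85.

$6.85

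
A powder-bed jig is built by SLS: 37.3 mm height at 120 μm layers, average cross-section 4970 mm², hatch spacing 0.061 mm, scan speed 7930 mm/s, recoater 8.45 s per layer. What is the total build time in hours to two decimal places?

Number of layers: 37.3 / 0.12 → 311 (rounded up).
Per-layer scan distance = 4970 / 0.061 = 81475.4 mm.
Per-layer scan time = 81475.4 / 7930 = 10.2743 s.
Layer cycle: 10.2743 + 8.45 → 18.7243 s.
311 layers × 18.7243 s/layer = 5823.2573 s, i.e. 1.62 hours.

1.62 hours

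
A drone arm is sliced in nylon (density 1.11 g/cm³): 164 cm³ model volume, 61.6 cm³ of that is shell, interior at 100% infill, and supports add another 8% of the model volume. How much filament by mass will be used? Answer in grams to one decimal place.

196.6 g

Interior volume: 164 − 61.6 → 102.4 cm³.
Infill volume = 1.00 × 102.4 = 102.4 cm³.
Support: 0.08 × 164 → 13.12 cm³.
Total printed volume = 61.6 + 102.4 + 13.12, so 177.12 cm³.
Mass: 177.12 × 1.11 → 196.6032 g.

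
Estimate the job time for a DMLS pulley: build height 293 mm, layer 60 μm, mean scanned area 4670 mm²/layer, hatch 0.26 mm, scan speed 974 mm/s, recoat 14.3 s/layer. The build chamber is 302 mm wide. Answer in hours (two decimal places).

Layers = ⌈293/0.06⌉ = 4884.
Per-layer scan distance: 4670 / 0.26 → 17961.5 mm.
Scan time per layer = 17961.5 / 974, so 18.441 s.
Time per layer = 18.441 + 14.3, so 32.741 s.
Total: 4884 × 32.741 s = 159907.044 s → 44.42 hours.

44.42 hours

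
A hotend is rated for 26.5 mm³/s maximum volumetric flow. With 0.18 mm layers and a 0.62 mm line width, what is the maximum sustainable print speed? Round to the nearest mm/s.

237 mm/s

A = 0.18 × 0.62, so 0.1116 mm².
Max speed = 26.5 / 0.1116 = 237.46 ≈ 237 mm/s.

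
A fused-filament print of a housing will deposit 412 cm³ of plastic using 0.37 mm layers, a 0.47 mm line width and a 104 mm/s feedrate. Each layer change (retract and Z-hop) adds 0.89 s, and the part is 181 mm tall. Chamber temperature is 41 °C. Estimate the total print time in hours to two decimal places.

6.45 hours

Bead cross-section = 0.37 × 0.47, so 0.1739 mm².
Total extruded path = 412000/0.1739 = 2369177.7 mm.
Extrusion time = 2369177.7 / 104, so 22780.6 s.
Layers = ⌈181/0.37⌉ = 490.
Layer-change overhead = 490 × 0.89, so 436.1 s.
Altogether 22780.6 + 436.1 = 23216.7 s, i.e. 6.45 hours.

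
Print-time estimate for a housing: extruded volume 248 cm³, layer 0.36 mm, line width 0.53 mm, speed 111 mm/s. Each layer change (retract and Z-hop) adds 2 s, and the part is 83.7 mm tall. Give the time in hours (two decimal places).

3.38 hours

Extrusion cross-section: 0.36 × 0.53 → 0.1908 mm².
Total extruded path = 248000/0.1908 = 1299790.4 mm.
Time extruding: 1299790.4 / 111 → 11709.8 s.
Layer count = ceil(83.7 / 0.36) = 233.
Z-hop total: 233 × 2 → 466 s.
Altogether 11709.8 + 466 = 12175.8 s, i.e. 3.38 hours.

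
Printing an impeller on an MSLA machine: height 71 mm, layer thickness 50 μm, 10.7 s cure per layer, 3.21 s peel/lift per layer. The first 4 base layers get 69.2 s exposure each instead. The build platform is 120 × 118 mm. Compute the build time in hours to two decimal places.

5.55 hours

Layer count = ceil(71 / 0.05) = 1420.
Burn-in layers = 4 × (69.2 + 3.21) = 289.64 s.
Remaining layers = 1416 × (10.7 + 3.21) = 19696.56 s.
Sum: 289.64 + 19696.56 = 19986.2 s → 5.55 hours.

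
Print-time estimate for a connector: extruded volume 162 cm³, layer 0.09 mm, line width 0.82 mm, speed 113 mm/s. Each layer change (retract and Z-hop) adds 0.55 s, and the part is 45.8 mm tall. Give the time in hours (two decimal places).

Extrusion cross-section = 0.09 × 0.82, so 0.0738 mm².
Path length: 162000 mm³ / 0.0738 mm² → 2195122 mm.
Print-move time = 2195122 / 113, so 19425.9 s.
Number of layers: 45.8 / 0.09 → 509 (rounded up).
Non-print overhead = 509 × 0.55 = 279.95 s.
Total = 19425.9 + 279.95 = 19705.85 s = 5.47 hours.

5.47 hours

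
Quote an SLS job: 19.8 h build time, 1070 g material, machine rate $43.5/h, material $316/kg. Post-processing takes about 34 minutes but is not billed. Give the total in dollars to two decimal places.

$1199.42

Time charge = 43.5 × 19.8, so $861.30.
Feedstock cost = 316 × 1070/1000 = $338.12.
Job cost: 861.30 + 338.12 = $1199.42.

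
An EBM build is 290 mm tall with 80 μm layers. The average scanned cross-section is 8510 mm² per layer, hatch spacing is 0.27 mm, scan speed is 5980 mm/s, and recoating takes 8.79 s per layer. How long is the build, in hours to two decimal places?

Number of layers: 290 / 0.08 → 3625 (rounded up).
Scan path per layer: 8510 / 0.27 → 31518.5 mm.
Per-layer scan time = 31518.5 / 5980, so 5.2707 s.
Per-layer time = 5.2707 + 8.79, so 14.0607 s.
Build time = 3625 × 14.0607 = 50970.0375 s = 14.16 hours.

14.16 hours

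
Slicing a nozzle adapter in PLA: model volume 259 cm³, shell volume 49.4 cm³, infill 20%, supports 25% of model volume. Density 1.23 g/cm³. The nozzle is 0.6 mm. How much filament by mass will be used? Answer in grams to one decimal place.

Interior volume = 259 − 49.4, so 209.6 cm³.
Infill volume: 0.20 × 209.6 → 41.92 cm³.
Support = 0.25 × 259, so 64.75 cm³.
Total printed volume = 49.4 + 41.92 + 64.75 = 156.07 cm³.
Mass = 156.07 × 1.23 = 191.9661 g.

192.0 g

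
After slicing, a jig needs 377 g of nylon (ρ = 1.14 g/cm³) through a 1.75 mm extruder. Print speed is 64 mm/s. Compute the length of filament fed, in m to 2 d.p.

Extruded volume: 377/1.14 = 330.7018 cm³ (330701.8 mm³).
Cross-section of 1.75 mm filament: π·(1.75/2)² = 2.4053 mm².
L = V/A = 330701.8/2.4053 = 137488.8 mm → 137.49 m.

137.49 m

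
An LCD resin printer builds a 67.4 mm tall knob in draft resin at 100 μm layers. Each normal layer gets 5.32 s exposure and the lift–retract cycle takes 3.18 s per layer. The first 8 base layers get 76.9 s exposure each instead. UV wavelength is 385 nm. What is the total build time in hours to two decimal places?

Layers = ⌈67.4/0.1⌉ = 674.
Burn-in layers: 8 × (76.9 + 3.18) → 640.64 s.
Remaining layers: 666 × (5.32 + 3.18) → 5661 s.
Total = 640.64 + 5661 = 6301.64 s = 1.75 hours.

1.75 hours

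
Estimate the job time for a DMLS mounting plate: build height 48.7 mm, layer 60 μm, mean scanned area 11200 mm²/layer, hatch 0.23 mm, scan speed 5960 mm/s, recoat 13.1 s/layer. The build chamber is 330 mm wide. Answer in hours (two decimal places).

4.80 hours

Layers = ⌈48.7/0.06⌉ = 812.
Hatch length per layer = 11200 / 0.23, so 48695.7 mm.
Scan time per layer = 48695.7 / 5960 = 8.1704 s.
Layer cycle = 8.1704 + 13.1, so 21.2704 s.
Total: 812 × 21.2704 s = 17271.5648 s → 4.80 hours.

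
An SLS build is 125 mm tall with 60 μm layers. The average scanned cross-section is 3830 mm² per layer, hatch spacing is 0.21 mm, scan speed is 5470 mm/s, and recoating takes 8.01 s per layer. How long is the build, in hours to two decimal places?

Layer count = ceil(125 / 0.06) = 2084.
Scan path per layer: 3830 / 0.21 → 18238.1 mm.
Scan time per layer = 18238.1 / 5470 = 3.3342 s.
Per-layer time = 3.3342 + 8.01 = 11.3442 s.
Build time = 2084 × 11.3442 = 23641.3128 s = 6.57 hours.

6.57 hours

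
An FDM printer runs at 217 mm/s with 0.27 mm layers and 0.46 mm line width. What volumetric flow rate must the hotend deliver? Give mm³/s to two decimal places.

26.95

Extrusion cross-section = 0.27 × 0.46 = 0.1242 mm².
Q = v·A = 217 × 0.1242 = 26.95 mm³/s.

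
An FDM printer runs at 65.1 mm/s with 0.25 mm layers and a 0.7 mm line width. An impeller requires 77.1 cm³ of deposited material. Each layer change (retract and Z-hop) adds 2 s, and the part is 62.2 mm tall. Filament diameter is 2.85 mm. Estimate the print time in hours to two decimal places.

Line area: 0.25 × 0.7 → 0.175 mm².
Total extruded path = 77100/0.175 = 440571.4 mm.
Extrusion time = 440571.4 / 65.1, so 6767.6 s.
Number of layers: 62.2 / 0.25 → 249 (rounded up).
Non-print overhead = 249 × 2 = 498 s.
Altogether 6767.6 + 498 = 7265.6 s, i.e. 2.02 hours.

2.02 hours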